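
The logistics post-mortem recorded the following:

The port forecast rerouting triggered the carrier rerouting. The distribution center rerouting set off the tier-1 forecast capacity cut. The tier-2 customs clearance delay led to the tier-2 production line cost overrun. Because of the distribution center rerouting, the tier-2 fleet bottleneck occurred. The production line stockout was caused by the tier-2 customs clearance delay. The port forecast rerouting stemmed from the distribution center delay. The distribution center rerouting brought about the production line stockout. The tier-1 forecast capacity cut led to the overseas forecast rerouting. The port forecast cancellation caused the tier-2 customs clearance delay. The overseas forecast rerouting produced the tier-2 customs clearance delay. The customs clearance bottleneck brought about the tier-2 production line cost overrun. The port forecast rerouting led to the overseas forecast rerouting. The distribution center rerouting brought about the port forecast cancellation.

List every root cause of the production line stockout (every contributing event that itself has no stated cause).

Tracing upstream from the production line stockout: the production line stockout ← the distribution center rerouting.
A separate upstream branch: the production line stockout ← the tier-2 customs clearance delay ← the overseas forecast rerouting ← the port forecast rerouting ← the distribution center delay.
Each of those chain origins has no stated cause.

the distribution center delay, the distribution center rerouting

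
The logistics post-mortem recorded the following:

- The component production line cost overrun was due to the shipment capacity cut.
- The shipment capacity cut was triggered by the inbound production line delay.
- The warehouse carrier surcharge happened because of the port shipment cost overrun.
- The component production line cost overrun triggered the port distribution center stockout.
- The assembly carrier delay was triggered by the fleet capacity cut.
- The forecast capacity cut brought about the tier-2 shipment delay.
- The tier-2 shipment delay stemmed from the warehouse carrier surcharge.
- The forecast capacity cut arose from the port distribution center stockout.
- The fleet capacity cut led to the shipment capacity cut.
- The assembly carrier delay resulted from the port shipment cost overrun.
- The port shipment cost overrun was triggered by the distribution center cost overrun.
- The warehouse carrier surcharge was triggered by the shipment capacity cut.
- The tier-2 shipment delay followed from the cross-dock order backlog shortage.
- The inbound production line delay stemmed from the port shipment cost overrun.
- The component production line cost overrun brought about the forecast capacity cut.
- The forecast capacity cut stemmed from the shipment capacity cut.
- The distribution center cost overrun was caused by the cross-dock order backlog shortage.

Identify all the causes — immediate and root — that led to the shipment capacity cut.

Immediate causes of the shipment capacity cut: the fleet capacity cut, the inbound production line delay.
Further upstream: the cross-dock order backlog shortage, the distribution center cost overrun, the port shipment cost overrun.

the cross-dock order backlog shortage, the distribution center cost overrun, the fleet capacity cut, the inbound production line delay, the port shipment cost overrun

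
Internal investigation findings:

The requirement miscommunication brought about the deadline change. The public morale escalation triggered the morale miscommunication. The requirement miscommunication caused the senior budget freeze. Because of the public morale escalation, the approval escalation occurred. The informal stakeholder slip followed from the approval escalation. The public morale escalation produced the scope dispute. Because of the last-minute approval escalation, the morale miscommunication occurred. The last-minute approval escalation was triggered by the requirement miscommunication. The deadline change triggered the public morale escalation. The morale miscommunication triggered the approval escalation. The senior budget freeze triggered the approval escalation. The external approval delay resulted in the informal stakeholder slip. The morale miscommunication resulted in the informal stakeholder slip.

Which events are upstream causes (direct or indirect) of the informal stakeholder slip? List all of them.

the approval escalation, the deadline change, the external approval delay, the last-minute approval escalation, the morale miscommunication, the public morale escalation, the requirement miscommunication, the senior budget freeze

Immediate causes of the informal stakeholder slip: the external approval delay, the morale miscommunication, the approval escalation.
Further upstream: the requirement miscommunication, the last-minute approval escalation, the deadline change, the senior budget freeze, the public morale escalation.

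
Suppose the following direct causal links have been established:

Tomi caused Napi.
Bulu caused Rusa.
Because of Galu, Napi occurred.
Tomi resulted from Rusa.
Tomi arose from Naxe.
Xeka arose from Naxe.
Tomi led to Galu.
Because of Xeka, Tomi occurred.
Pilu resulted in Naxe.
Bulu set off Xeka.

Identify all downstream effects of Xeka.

Direct effects: Tomi.
2 steps out: Galu, Napi.
Not reachable from it: Bulu, Rusa, Pilu, Naxe.

Galu, Napi, Tomi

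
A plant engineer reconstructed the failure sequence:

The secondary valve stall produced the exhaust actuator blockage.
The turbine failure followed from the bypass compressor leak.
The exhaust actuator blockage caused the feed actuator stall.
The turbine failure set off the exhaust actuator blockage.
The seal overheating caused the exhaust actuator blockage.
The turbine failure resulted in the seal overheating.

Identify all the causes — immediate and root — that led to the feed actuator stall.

Immediate cause of the feed actuator stall: the exhaust actuator blockage.
Further upstream: the bypass compressor leak, the turbine failure, the seal overheating, the secondary valve stall.

the bypass compressor leak, the exhaust actuator blockage, the seal overheating, the secondary valve stall, the turbine failure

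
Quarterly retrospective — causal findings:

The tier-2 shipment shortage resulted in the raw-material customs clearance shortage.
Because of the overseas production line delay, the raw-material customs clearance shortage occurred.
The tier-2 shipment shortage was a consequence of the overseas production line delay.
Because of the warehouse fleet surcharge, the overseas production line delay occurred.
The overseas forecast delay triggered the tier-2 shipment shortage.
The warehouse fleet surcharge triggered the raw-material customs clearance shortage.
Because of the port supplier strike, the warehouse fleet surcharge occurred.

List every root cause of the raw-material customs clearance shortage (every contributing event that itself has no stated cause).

Tracing upstream from the raw-material customs clearance shortage: the raw-material customs clearance shortage ← the warehouse fleet surcharge ← the port supplier strike.
A separate upstream branch: the raw-material customs clearance shortage ← the tier-2 shipment shortage ← the overseas forecast delay.
Each of those chain origins has no stated cause.

the overseas forecast delay, the port supplier strike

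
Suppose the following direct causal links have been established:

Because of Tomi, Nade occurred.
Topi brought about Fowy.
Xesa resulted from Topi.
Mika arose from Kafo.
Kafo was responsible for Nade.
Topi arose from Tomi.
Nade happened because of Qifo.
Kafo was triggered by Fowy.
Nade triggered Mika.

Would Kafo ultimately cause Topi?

Kafo leads to Nade, Mika; Topi is not among them.

No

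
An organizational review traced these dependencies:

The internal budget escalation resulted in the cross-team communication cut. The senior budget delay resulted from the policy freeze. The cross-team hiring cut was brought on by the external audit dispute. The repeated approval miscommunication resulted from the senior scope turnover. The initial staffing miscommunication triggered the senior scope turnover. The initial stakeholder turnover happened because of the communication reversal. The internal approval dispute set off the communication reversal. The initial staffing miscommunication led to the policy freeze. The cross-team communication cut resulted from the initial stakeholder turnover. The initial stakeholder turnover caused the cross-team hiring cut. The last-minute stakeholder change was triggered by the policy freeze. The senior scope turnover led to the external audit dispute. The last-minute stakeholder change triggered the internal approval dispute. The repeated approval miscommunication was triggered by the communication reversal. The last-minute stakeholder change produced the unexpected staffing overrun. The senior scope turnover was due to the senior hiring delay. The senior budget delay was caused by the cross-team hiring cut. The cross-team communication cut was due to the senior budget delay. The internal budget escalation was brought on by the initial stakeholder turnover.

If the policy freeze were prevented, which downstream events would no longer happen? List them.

Downstream of the policy freeze: the last-minute stakeholder change, the unexpected staffing overrun, the internal approval dispute, the communication reversal, the repeated approval miscommunication, the initial stakeholder turnover, the cross-team hiring cut, the senior budget delay, the internal budget escalation, the cross-team communication cut.
Of those, still caused via another path: the repeated approval miscommunication, the cross-team hiring cut, the senior budget delay, the cross-team communication cut.
The remainder have no surviving cause.

the communication reversal, the initial stakeholder turnover, the internal approval dispute, the internal budget escalation, the last-minute stakeholder change, the unexpected staffing overrun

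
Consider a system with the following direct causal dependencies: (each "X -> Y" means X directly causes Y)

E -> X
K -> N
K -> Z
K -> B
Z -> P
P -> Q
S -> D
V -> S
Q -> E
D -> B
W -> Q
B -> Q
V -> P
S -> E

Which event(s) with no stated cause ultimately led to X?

Tracing upstream from X: X ← E ← Q ← B ← K.
A separate upstream branch: X ← E ← S ← V.
A separate upstream branch: X ← E ← Q ← W.
Each of those chain origins has no stated cause.

K, V, W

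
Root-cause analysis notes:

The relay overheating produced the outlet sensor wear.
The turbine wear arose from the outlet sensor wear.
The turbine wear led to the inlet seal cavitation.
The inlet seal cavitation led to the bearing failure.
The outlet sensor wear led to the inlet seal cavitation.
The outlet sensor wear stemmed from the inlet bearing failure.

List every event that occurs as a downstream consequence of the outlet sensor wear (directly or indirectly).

Direct effects: the turbine wear, the inlet seal cavitation.
2 steps out: the bearing failure.
Not reachable from it: the inlet bearing failure, the relay overheating.

the bearing failure, the inlet seal cavitation, the turbine wear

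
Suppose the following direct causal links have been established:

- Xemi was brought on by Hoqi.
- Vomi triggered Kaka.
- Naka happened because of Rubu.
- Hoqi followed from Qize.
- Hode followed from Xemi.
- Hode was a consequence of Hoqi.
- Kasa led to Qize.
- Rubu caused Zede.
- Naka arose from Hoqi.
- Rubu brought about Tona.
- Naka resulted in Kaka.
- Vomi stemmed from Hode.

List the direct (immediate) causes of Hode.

Hoqi, Xemi

Upstream contributors include Kasa, Qize, but only Hoqi, Xemi feed directly into Hode.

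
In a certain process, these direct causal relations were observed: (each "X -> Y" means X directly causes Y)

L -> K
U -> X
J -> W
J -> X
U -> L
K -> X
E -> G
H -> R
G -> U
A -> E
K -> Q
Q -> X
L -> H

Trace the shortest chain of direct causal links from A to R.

A → E → G → U → L → H → R

A → E
E → G
G → U
U → L
L → H
H → R
Length: 6 steps.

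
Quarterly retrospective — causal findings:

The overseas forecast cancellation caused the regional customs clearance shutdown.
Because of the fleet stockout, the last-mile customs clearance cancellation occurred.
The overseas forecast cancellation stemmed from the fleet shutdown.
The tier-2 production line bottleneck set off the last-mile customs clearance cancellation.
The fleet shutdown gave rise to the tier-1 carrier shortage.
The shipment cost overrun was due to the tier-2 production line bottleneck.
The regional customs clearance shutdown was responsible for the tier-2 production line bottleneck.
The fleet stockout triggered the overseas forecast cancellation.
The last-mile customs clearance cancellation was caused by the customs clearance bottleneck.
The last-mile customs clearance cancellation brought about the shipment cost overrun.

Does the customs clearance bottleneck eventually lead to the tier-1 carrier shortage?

No

The customs clearance bottleneck leads to the last-mile customs clearance cancellation, the shipment cost overrun; the tier-1 carrier shortage is not among them.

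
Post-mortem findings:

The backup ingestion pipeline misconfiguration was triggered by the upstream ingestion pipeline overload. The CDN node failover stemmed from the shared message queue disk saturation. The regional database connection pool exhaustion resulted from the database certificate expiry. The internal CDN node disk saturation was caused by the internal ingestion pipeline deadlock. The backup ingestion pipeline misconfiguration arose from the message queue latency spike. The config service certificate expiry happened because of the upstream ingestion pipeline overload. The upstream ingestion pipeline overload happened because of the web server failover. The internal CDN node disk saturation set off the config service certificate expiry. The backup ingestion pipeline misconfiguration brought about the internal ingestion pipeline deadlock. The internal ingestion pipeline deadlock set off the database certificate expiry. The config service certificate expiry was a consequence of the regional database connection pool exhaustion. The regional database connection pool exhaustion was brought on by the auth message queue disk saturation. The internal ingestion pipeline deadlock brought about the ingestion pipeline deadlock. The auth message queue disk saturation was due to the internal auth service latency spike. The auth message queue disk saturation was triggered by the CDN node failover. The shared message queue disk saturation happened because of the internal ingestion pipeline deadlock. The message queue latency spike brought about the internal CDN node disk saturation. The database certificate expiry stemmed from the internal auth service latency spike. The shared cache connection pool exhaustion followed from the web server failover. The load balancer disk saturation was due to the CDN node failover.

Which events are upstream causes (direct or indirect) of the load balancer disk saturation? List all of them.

Immediate cause of the load balancer disk saturation: the CDN node failover.
Further upstream: the message queue latency spike, the web server failover, the upstream ingestion pipeline overload, the backup ingestion pipeline misconfiguration, the internal ingestion pipeline deadlock, the shared message queue disk saturation.

the CDN node failover, the backup ingestion pipeline misconfiguration, the internal ingestion pipeline deadlock, the message queue latency spike, the shared message queue disk saturation, the upstream ingestion pipeline overload, the web server failover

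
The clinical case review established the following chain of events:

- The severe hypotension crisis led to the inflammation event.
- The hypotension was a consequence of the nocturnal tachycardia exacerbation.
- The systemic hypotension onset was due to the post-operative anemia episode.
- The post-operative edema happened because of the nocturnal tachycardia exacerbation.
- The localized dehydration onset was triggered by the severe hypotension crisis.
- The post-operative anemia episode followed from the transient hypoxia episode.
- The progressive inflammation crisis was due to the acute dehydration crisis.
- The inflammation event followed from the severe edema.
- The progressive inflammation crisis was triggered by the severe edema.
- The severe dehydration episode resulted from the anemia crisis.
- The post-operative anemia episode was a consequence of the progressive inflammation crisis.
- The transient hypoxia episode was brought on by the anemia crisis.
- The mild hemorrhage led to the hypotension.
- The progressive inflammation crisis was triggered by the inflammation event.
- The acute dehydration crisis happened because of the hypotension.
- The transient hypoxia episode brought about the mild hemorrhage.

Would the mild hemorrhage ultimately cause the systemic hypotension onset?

There is a causal chain: the mild hemorrhage → the hypotension → the acute dehydration crisis → the progressive inflammation crisis → the post-operative anemia episode → the systemic hypotension onset.

Yes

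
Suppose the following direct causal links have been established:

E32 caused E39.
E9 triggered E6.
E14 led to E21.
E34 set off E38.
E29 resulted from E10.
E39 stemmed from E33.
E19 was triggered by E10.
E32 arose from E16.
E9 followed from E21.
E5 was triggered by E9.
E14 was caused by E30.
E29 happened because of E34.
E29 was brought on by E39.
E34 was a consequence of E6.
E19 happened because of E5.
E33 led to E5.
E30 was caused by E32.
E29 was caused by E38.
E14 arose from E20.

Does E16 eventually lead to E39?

There is a causal chain: E16 → E32 → E39.

Yes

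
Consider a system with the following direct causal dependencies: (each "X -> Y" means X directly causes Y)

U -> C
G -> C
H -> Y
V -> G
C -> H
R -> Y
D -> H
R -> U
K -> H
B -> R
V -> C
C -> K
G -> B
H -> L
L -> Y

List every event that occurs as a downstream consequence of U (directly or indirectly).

C, H, K, L, Y

Direct effects: C.
2 steps out: K, H.
3 steps out: L, Y.
Not reachable from it: V, G, B, R, D.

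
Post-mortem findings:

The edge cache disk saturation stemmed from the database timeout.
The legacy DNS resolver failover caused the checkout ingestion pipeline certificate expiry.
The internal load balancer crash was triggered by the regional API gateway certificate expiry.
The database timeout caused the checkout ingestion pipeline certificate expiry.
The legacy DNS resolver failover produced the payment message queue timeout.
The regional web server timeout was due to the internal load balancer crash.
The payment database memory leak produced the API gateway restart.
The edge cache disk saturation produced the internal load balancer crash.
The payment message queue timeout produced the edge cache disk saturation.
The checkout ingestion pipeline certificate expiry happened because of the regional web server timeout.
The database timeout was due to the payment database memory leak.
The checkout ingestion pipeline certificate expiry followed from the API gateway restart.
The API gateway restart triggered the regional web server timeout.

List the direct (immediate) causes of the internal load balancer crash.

Upstream contributors include the payment database memory leak, the legacy DNS resolver failover, the payment message queue timeout, the database timeout, but only the edge cache disk saturation, the regional API gateway certificate expiry feed directly into the internal load balancer crash.

the edge cache disk saturation, the regional API gateway certificate expiry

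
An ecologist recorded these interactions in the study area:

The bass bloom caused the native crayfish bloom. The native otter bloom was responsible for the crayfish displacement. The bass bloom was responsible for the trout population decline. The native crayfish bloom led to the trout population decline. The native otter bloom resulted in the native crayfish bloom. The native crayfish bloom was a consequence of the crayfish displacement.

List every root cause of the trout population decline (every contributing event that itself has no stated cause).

the bass bloom, the native otter bloom

Tracing upstream from the trout population decline: the trout population decline ← the native crayfish bloom ← the native otter bloom.
A separate upstream branch: the trout population decline ← the bass bloom.
Each of those chain origins has no stated cause.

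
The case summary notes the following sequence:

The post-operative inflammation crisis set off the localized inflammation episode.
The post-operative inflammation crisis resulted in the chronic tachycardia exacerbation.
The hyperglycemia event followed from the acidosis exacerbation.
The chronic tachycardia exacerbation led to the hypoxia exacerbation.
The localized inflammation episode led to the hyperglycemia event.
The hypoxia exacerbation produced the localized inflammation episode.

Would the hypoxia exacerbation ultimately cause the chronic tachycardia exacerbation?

No

The hypoxia exacerbation leads to the localized inflammation episode, the hyperglycemia event; the chronic tachycardia exacerbation is not among them.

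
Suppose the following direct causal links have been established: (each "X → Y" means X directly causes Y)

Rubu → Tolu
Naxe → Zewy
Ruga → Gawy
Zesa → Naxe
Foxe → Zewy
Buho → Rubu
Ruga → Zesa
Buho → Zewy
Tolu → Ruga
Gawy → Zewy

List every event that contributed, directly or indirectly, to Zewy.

Immediate causes of Zewy: Buho, Foxe, Naxe, Gawy.
Further upstream: Rubu, Tolu, Ruga, Zesa.

Buho, Foxe, Gawy, Naxe, Rubu, Ruga, Tolu, Zesa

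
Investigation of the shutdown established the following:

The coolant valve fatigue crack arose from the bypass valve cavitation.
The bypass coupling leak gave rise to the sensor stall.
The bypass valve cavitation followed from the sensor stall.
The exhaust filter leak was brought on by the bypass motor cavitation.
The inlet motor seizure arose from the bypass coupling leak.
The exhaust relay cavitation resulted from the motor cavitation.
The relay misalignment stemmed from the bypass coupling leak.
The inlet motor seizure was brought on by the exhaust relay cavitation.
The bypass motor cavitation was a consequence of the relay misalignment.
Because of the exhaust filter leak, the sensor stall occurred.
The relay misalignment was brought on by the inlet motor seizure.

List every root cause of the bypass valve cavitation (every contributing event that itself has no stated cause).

Tracing upstream from the bypass valve cavitation: the bypass valve cavitation ← the sensor stall ← the bypass coupling leak.
A separate upstream branch: the bypass valve cavitation ← the sensor stall ← the exhaust filter leak ← the bypass motor cavitation ← the relay misalignment ← the inlet motor seizure ← the exhaust relay cavitation ← the motor cavitation.
Each of those chain origins has no stated cause.

the bypass coupling leak, the motor cavitation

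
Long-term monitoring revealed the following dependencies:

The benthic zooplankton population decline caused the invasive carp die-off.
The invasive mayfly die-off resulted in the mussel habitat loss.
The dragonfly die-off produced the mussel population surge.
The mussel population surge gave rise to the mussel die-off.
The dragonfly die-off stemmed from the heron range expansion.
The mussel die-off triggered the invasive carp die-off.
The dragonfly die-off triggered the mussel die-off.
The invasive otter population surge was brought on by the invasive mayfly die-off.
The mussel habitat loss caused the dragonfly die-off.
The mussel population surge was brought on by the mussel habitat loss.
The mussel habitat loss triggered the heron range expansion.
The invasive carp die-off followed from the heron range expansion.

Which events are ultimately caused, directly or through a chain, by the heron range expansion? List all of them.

Direct effects: the dragonfly die-off, the invasive carp die-off.
2 steps out: the mussel population surge, the mussel die-off.
Not reachable from it: the invasive mayfly die-off, the invasive otter population surge, the mussel habitat loss, the benthic zooplankton population decline.

the dragonfly die-off, the invasive carp die-off, the mussel die-off, the mussel population surge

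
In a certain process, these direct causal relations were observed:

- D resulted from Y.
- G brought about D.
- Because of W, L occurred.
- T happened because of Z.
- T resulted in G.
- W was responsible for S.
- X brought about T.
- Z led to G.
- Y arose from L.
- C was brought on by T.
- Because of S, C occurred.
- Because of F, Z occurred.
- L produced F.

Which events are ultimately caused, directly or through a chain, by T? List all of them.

Direct effects: G, C.
2 steps out: D.
Not reachable from it: W, S, L, Y, F, Z, X.

C, D, G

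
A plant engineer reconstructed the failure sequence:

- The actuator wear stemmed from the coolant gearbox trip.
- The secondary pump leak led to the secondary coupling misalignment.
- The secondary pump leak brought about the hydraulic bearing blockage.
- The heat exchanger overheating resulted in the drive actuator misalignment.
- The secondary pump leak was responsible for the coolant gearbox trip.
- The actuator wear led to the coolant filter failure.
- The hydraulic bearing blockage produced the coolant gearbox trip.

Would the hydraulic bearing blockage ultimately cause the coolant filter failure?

There is a causal chain: the hydraulic bearing blockage → the coolant gearbox trip → the actuator wear → the coolant filter failure.

Yes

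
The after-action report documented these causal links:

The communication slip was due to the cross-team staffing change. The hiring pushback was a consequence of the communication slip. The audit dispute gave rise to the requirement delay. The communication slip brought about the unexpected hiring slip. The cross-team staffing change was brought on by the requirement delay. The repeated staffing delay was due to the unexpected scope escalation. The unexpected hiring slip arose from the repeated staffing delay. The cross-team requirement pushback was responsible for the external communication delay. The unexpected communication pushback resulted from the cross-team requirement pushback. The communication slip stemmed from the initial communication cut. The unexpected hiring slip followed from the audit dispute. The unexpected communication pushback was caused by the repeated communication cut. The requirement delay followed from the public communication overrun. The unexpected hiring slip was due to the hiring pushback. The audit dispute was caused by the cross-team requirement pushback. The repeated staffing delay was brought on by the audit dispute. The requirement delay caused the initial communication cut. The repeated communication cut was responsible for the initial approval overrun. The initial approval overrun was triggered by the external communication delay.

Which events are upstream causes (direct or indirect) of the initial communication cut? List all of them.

Immediate cause of the initial communication cut: the requirement delay.
Further upstream: the cross-team requirement pushback, the public communication overrun, the audit dispute.

the audit dispute, the cross-team requirement pushback, the public communication overrun, the requirement delay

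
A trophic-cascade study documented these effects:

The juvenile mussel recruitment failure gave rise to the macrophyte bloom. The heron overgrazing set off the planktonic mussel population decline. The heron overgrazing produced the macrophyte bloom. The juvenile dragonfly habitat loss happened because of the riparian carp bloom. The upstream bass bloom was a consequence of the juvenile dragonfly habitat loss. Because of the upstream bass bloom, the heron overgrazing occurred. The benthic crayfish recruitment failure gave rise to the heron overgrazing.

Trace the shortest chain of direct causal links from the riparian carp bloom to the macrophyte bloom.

the riparian carp bloom → the juvenile dragonfly habitat loss
the juvenile dragonfly habitat loss → the upstream bass bloom
the upstream bass bloom → the heron overgrazing
the heron overgrazing → the macrophyte bloom
Length: 4 steps.

the riparian carp bloom → the juvenile dragonfly habitat loss → the upstream bass bloom → the heron overgrazing → the macrophyte bloom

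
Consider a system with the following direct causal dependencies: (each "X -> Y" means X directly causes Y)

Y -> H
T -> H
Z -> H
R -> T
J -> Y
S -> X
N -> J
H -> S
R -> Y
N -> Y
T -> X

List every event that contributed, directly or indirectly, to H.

J, N, R, T, Y, Z

Immediate causes of H: T, Z, Y.
Further upstream: R, N, J.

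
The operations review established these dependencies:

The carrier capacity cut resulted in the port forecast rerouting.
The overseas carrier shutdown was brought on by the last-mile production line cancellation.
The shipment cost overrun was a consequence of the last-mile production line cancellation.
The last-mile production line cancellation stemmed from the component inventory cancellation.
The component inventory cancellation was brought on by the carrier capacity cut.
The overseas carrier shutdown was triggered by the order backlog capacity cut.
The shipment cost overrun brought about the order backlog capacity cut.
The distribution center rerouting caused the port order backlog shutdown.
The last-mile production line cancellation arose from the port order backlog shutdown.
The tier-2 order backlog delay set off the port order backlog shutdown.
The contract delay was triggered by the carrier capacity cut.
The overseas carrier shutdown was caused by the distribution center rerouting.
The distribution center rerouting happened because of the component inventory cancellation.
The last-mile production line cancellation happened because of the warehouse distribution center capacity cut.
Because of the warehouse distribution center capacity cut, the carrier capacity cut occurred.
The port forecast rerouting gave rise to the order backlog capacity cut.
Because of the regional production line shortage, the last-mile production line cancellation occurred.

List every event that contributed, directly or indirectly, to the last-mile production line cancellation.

the carrier capacity cut, the component inventory cancellation, the distribution center rerouting, the port order backlog shutdown, the regional production line shortage, the tier-2 order backlog delay, the warehouse distribution center capacity cut

Immediate causes of the last-mile production line cancellation: the warehouse distribution center capacity cut, the component inventory cancellation, the regional production line shortage, the port order backlog shutdown.
Further upstream: the carrier capacity cut, the distribution center rerouting, the tier-2 order backlog delay.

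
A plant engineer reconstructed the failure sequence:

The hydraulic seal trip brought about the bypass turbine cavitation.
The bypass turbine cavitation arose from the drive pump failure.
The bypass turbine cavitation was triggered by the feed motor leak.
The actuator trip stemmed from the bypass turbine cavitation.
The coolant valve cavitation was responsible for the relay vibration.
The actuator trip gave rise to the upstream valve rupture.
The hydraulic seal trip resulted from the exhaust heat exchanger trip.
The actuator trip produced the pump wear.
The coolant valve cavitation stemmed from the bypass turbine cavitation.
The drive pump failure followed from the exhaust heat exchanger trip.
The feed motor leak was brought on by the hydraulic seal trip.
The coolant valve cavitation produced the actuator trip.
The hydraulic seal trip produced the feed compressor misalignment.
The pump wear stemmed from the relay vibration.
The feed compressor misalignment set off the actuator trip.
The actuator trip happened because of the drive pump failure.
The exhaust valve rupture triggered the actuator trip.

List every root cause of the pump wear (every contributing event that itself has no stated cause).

the exhaust heat exchanger trip, the exhaust valve rupture

Tracing upstream from the pump wear: the pump wear ← the actuator trip ← the drive pump failure ← the exhaust heat exchanger trip.
A separate upstream branch: the pump wear ← the actuator trip ← the exhaust valve rupture.
Each of those chain origins has no stated cause.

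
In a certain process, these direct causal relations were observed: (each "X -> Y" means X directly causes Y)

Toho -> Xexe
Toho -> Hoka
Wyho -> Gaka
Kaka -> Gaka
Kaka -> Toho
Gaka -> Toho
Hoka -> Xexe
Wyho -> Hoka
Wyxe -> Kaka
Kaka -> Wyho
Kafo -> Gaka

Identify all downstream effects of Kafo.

Direct effects: Gaka.
2 steps out: Toho.
3 steps out: Hoka, Xexe.
Not reachable from it: Wyxe, Kaka, Wyho.

Gaka, Hoka, Toho, Xexe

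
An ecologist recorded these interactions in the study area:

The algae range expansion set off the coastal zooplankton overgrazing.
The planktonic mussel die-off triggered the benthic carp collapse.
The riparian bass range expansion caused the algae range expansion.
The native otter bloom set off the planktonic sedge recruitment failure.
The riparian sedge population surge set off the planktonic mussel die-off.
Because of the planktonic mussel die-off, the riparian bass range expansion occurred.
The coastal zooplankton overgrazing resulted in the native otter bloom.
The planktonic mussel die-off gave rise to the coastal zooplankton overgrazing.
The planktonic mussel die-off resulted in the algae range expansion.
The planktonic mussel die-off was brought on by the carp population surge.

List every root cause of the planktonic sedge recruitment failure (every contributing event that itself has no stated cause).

the carp population surge, the riparian sedge population surge

Tracing upstream from the planktonic sedge recruitment failure: the planktonic sedge recruitment failure ← the native otter bloom ← the coastal zooplankton overgrazing ← the planktonic mussel die-off ← the riparian sedge population surge.
A separate upstream branch: the planktonic sedge recruitment failure ← the native otter bloom ← the coastal zooplankton overgrazing ← the planktonic mussel die-off ← the carp population surge.
Each of those chain origins has no stated cause.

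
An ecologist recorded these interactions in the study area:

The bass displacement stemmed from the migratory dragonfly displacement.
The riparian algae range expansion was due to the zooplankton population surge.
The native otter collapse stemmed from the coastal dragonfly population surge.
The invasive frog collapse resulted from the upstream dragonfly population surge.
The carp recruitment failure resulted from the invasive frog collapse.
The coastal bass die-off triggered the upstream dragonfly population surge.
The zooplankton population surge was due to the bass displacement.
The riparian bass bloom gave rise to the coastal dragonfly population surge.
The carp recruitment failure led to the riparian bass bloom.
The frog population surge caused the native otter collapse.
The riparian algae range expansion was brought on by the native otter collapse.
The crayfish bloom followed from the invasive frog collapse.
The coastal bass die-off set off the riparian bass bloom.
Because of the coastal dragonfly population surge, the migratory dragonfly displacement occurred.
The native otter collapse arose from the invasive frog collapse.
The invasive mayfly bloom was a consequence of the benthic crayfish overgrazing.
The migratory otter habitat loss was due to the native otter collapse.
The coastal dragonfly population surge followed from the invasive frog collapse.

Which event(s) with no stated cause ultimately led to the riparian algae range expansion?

the coastal bass die-off, the frog population surge

Tracing upstream from the riparian algae range expansion: the riparian algae range expansion ← the native otter collapse ← the invasive frog collapse ← the upstream dragonfly population surge ← the coastal bass die-off.
A separate upstream branch: the riparian algae range expansion ← the native otter collapse ← the frog population surge.
Each of those chain origins has no stated cause.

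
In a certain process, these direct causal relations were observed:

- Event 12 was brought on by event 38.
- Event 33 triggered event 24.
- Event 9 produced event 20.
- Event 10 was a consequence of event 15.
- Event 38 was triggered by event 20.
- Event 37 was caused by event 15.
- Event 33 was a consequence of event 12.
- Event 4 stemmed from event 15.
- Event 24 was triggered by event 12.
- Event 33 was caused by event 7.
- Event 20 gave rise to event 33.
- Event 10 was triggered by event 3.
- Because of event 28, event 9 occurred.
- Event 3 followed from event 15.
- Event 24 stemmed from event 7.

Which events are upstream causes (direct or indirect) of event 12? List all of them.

Immediate cause of event 12: event 38.
Further upstream: event 28, event 9, event 20.

event 20, event 28, event 38, event 9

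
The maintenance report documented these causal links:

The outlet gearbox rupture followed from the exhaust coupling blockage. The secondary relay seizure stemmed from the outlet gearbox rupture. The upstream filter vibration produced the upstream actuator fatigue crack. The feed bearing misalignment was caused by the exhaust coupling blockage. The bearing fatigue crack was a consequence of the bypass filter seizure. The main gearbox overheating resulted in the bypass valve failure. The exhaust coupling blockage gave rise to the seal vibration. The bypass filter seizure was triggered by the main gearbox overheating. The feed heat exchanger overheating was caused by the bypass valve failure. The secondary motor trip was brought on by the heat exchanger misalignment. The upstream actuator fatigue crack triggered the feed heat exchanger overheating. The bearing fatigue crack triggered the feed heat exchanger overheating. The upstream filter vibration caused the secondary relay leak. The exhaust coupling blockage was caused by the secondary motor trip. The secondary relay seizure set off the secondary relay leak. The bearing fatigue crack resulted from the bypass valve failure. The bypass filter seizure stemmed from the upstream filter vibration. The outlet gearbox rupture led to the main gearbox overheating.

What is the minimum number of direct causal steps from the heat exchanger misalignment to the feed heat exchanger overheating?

6

Shortest chain: the heat exchanger misalignment → the secondary motor trip → the exhaust coupling blockage → the outlet gearbox rupture → the main gearbox overheating → the bypass valve failure → the feed heat exchanger overheating.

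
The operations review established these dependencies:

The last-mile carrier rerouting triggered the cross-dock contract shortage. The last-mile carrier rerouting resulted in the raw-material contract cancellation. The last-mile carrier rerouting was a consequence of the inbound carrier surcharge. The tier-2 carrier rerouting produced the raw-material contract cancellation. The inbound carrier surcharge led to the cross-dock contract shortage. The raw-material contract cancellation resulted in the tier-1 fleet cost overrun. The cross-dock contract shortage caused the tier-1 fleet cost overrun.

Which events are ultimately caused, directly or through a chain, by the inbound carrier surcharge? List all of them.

the cross-dock contract shortage, the last-mile carrier rerouting, the raw-material contract cancellation, the tier-1 fleet cost overrun

Direct effects: the last-mile carrier rerouting, the cross-dock contract shortage.
2 steps out: the raw-material contract cancellation, the tier-1 fleet cost overrun.
Not reachable from it: the tier-2 carrier rerouting.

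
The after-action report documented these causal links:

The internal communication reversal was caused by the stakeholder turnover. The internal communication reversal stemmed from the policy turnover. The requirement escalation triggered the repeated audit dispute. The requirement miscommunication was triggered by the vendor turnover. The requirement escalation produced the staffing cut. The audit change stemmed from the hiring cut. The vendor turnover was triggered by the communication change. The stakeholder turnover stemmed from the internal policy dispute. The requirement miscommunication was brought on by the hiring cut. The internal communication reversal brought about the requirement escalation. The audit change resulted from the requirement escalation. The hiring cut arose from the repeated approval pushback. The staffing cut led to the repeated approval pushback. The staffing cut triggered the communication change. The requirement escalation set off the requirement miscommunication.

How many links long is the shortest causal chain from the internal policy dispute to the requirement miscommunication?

4

Shortest chain: the internal policy dispute → the stakeholder turnover → the internal communication reversal → the requirement escalation → the requirement miscommunication.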